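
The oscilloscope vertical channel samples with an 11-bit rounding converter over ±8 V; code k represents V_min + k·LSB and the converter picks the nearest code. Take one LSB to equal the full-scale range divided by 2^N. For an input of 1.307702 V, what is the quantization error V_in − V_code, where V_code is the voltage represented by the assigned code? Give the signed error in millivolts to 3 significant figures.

+3.01 mV

Full-scale range = 8 V − (-8 V) = 16 V. LSB = 16 V / 2^11 ≈ 7.813 mV.
(1.307702 − (-8)) / LSB = 9.307702 × 2048/16 = 1191.3859. Nearest integer: k = 1191.
V_code = V_min + k × range/2^11 = -8 + 1191 × 16/2048 = 1.304687500 V.
Error = V_in − V_code = 1.307702 − (1.304687500) = +3.01 mV.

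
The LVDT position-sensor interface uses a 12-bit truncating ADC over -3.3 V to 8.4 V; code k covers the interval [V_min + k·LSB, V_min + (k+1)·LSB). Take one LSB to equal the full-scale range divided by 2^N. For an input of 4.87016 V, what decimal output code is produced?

2860

The full-scale span is 8.4 − (-3.3) = 11.7 V. LSB = 11.7 V / 2^12 ≈ 2.856 mV.
(V_in − V_min) × 2^12/range = (4.87016 − (-3.3)) × 4096/11.7 = 2860.254.
Floor → code = 2860.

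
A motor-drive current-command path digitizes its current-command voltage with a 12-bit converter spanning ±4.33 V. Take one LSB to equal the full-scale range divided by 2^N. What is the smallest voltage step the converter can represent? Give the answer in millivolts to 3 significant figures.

Span: 4.33 V − (-4.33 V) = 8.66 V.
There are 2^12 = 4096 steps.
One LSB is 8.66 V / 4096 = 2.11 mV.

2.11 mV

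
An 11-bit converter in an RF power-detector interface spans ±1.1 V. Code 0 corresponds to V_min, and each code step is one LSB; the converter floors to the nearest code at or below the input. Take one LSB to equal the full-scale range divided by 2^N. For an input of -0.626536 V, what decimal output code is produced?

Range = 1.1 − (-1.1) = 2.2 V. LSB = 2.2 V / 2^11 ≈ 1.074 mV.
V_in − V_min = -0.626536 − (-1.1) = 0.473464 V.
Divide by LSB: 0.473464 × 2048/2.2 = 440.7519.
Truncating gives code 440.

440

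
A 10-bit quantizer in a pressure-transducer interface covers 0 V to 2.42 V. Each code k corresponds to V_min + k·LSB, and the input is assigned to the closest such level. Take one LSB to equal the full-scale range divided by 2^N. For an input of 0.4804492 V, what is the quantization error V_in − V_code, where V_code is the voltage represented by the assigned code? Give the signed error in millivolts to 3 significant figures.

Range is 2.42 V. LSB = 2.42 V / 2^10 ≈ 2.363 mV.
(V_in − V_min)/LSB = (0.4804492 − (0)) × 1024/2.42 = 203.2975 → nearest code k = 203.
V_code = 0 + (203/1024) × 2.42 = 0.4797460938 V.
e = 0.4804492 − (0.4797460938) = +0.703 mV.

+0.703 mV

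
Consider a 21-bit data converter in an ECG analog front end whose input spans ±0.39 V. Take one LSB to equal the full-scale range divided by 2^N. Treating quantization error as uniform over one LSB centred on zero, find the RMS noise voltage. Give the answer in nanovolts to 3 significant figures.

107 nV

The full-scale span is 0.39 − (-0.39) = 0.78 V.
Step size = 0.78/2097152 V = 371.93 nV.
RMS of a uniform error over width LSB is LSB/√12 = 107 nV.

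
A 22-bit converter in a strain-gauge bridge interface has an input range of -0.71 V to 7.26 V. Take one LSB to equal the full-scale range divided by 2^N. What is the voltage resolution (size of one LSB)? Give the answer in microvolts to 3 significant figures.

Range = 7.26 − (-0.71) = 7.97 V.
2^22 = 4194304 levels.
One LSB is 7.97 V / 4194304 = 1.90 µV.

1.90 µV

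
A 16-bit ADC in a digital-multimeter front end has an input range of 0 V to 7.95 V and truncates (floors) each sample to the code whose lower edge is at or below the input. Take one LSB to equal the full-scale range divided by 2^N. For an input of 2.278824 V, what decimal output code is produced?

18785

V_FS = 7.95 V. LSB = 7.95 V / 2^16 ≈ 121.3 µV.
V_in − V_min = 2.278824 − (0) = 2.278824 V.
Divide by LSB: 2.278824 × 65536/7.95 = 18785.5358.
Truncating gives code 18785.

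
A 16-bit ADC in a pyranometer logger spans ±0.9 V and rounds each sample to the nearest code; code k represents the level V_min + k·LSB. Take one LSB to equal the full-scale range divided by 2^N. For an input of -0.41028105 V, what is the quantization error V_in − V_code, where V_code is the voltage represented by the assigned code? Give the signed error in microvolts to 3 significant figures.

+3.37 µV

Span: 0.9 V − (-0.9 V) = 1.8 V. LSB = 1.8 V / 2^16 ≈ 27.47 µV.
(V_in − V_min)/LSB = (-0.41028105 − (-0.9)) × 65536/1.8 = 17830.1228 → nearest code k = 17830.
V_code = V_min + k × range/2^16 = -0.9 + 17830 × 1.8/65536 = -0.41028442383 V.
V_in − V_code = -0.41028105 − (-0.41028442383) = +3.37 µV.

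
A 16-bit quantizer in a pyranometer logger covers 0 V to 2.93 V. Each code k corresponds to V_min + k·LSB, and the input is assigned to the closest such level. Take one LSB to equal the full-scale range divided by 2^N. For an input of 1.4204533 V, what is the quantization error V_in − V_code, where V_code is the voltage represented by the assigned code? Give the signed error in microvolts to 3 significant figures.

−17.3 µV

Span = 2.93 V. LSB = 2.93 V / 2^16 ≈ 44.71 µV.
(V_in − V_min)/LSB = (1.4204533 − (0)) × 65536/2.93 = 31771.6135 → nearest code k = 31772.
V_code = V_min + k × range/2^16 = 0 + 31772 × 2.93/65536 = 1.4204705811 V.
Error = V_in − V_code = 1.4204533 − (1.4204705811) = −17.3 µV.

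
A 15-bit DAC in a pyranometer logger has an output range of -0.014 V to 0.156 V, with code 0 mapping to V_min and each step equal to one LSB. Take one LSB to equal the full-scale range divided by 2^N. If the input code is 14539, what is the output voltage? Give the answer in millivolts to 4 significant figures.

61.43 mV

Range = 0.156 − (-0.014) = 0.17 V. LSB = 0.17 V / 2^15.
V_out = V_min + code × LSB = -0.014 V + 14539 × 0.17 V / 32768
      = -0.014 V + 0.0754282 V = 0.0614282 V.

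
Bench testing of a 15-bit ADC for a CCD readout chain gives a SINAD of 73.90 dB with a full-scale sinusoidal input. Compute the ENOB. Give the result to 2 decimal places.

Inverting SNR = 6.02 N + 1.76: N_eff = (73.90 − 1.76)/6.02 = 11.9834.

11.98 bits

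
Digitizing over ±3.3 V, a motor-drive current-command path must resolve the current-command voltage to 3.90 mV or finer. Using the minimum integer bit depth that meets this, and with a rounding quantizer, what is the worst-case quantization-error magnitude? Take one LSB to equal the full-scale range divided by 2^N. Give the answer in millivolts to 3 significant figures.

Full-scale range = 3.3 V − (-3.3 V) = 6.6 V.
Levels needed ≥ 6.6/3.90 mV = 1692. 2^11 = 2048 suffices, so N_min = 11.
Step size = 6.6/2048 V = 3.2227 mV.
Max error for round-to-nearest is LSB/2 = 1.61 mV.

1.61 mV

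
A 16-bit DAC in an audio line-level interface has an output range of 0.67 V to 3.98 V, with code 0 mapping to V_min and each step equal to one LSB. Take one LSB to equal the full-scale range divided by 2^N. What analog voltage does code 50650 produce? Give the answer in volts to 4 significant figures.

3.228 V

Range = 3.98 − (0.67) = 3.31 V. LSB = 3.31 V / 2^16.
V_out = V_min + code × LSB = 0.67 V + 50650 × 3.31 V / 65536
      = 0.67 V + 2.55816 V = 3.22816 V.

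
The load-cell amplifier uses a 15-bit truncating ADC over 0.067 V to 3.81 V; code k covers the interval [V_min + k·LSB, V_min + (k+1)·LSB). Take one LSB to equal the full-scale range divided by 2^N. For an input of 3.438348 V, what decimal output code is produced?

29514

Full-scale range = 3.81 V − (0.067 V) = 3.743 V. LSB = 3.743 V / 2^15 ≈ 114.2 µV.
code = ⌊(V_in − V_min)/LSB⌋ = ⌊(V_in − V_min) × 2^15 / range⌋
     = ⌊(3.438348 − (0.067)) × 32768 / 3.743⌋ = ⌊3.371348 × 32768/3.743⌋
     = ⌊29514.382⌋ = 29514.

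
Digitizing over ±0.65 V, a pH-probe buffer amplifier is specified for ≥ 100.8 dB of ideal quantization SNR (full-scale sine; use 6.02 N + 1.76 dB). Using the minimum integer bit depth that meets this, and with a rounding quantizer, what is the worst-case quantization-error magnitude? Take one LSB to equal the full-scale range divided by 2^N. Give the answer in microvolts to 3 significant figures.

Span: 0.65 V − (-0.65 V) = 1.3 V.
Required N = ⌈(100.8 − 1.76)/6.02⌉ = ⌈16.452⌉ = 17.
Step size = 1.3/131072 V = 9.9182 µV.
|e|_max = LSB/2 = 4.96 µV.

4.96 µV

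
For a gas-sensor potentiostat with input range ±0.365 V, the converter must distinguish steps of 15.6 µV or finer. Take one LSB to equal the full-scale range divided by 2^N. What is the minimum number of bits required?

The full-scale span is 0.365 − (-0.365) = 0.73 V.
Required number of levels: 0.73/15.6 µV = 46795; smallest N with 2^N ≥ that is 16.

16 bits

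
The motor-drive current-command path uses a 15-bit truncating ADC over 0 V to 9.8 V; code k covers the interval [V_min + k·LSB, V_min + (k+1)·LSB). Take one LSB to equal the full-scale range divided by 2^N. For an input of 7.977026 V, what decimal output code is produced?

V_FS = 9.8 V. LSB = 9.8 V / 2^15 ≈ 299.1 µV.
code = ⌊(V_in − V_min)/LSB⌋ = ⌊(V_in − V_min) × 2^15 / range⌋
     = ⌊(7.977026 − (0)) × 32768 / 9.8⌋ = ⌊7.977026 × 32768/9.8⌋
     = ⌊26672.570⌋ = 26672.

26672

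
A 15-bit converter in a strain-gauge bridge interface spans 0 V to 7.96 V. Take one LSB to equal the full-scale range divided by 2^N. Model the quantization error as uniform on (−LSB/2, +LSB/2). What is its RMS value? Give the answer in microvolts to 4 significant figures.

70.12 µV

V_FS = 7.96 V.
Step size = 7.96/32768 V = 242.920 µV.
For a uniform distribution on [−LSB/2, +LSB/2], V_rms = LSB/√12 = 242.920 µV/3.4641 = 70.12 µV.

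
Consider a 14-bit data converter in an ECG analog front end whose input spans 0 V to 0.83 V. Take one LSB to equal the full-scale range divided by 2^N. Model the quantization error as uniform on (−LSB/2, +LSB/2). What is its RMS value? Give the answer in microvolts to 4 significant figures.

14.62 µV

Span = 0.83 V.
Step size = 0.83/16384 V = 50.6592 µV.
RMS of a uniform error over width LSB is LSB/√12 = 14.62 µV.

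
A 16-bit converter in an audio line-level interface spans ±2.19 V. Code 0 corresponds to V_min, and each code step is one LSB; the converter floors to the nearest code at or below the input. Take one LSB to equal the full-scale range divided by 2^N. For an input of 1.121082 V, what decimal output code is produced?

Range = 2.19 − (-2.19) = 4.38 V. LSB = 4.38 V / 2^16 ≈ 66.83 µV.
V_in − V_min = 1.121082 − (-2.19) = 3.311082 V.
Divide by LSB: 3.311082 × 65536/4.38 = 49542.2534.
Truncating gives code 49542.

49542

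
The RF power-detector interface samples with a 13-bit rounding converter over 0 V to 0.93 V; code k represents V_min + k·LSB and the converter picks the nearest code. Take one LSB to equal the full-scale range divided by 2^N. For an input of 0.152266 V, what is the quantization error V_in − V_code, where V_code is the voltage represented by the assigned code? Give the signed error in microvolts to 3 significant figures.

Range is 0.93 V. LSB = 0.93 V / 2^13 ≈ 113.5 µV.
(V_in − V_min)/LSB = (0.152266 − (0)) × 8192/0.93 = 1341.2506 → nearest code k = 1341.
V_code = 0 + (1341/8192) × 0.93 = 0.1522375488 V.
Error = V_in − V_code = 0.152266 − (0.1522375488) = +28.5 µV.

+28.5 µV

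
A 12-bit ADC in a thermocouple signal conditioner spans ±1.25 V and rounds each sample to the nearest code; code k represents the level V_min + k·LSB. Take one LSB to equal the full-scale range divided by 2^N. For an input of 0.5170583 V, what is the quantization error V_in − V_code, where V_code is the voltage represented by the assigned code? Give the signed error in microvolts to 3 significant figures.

+90.5 µV

Full-scale range = 1.25 V − (-1.25 V) = 2.5 V. LSB = 2.5 V / 2^12 ≈ 0.6104 mV.
(V_in − V_min)/LSB = (0.5170583 − (-1.25)) × 4096/2.5 = 2895.1483 → nearest code k = 2895.
V_code = V_min + k × range/2^12 = -1.25 + 2895 × 2.5/4096 = 0.5169677734 V.
e = 0.5170583 − (0.5169677734) = +90.5 µV.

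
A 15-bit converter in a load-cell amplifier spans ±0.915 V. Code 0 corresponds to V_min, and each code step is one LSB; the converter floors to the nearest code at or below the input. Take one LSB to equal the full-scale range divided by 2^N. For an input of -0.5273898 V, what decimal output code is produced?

The full-scale span is 0.915 − (-0.915) = 1.83 V. LSB = 1.83 V / 2^15 ≈ 55.85 µV.
code = ⌊(V_in − V_min)/LSB⌋ = ⌊(V_in − V_min) × 2^15 / range⌋
     = ⌊(-0.5273898 − (-0.915)) × 32768 / 1.83⌋ = ⌊0.3876102 × 32768/1.83⌋
     = ⌊6940.552⌋ = 6940.

6940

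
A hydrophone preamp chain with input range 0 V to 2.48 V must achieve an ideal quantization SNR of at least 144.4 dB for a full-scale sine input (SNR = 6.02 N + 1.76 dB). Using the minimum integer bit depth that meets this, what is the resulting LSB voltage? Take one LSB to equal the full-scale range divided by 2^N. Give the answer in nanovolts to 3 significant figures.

148 nV

Span = 2.48 V.
Solving 6.02 N ≥ 144.4 − 1.76: N ≥ 23.694. Round up → N = 24.
Step size = 2.48/16777216 V = 148 nV.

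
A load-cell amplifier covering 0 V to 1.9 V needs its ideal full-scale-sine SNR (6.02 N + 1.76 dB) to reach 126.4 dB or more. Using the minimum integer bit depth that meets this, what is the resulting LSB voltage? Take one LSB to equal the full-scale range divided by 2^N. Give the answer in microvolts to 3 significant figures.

V_FS = 1.9 V.
N ≥ (126.4 − 1.76)/6.02 = 20.704 → N_min = 21.
One LSB is 1.9 V / 2097152 = 0.906 µV.

0.906 µV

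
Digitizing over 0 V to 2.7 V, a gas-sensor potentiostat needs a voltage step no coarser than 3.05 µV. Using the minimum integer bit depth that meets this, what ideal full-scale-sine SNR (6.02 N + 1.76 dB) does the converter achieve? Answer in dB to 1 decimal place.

122.2 dB

Full-scale range = 2.7 V.
Need 2^N ≥ 2.7 V / 3.05 µV = 885200 → N_min = 20.
SNR = 6.02 × 20 + 1.76 = 122.16 dB.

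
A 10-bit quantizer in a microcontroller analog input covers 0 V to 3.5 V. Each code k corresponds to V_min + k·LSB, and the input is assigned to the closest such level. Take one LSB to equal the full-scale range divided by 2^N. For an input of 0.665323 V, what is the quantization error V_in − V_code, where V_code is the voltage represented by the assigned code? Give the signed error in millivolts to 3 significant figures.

Full-scale range = 3.5 V. LSB = 3.5 V / 2^10 ≈ 3.418 mV.
(V_in − V_min)/LSB = (0.665323 − (0)) × 1024/3.5 = 194.6545 → nearest code k = 195.
V_code = V_min + k × range/2^10 = 0 + 195 × 3.5/1024 = 0.6665039063 V.
e = 0.665323 − (0.6665039063) = −1.18 mV.

−1.18 mV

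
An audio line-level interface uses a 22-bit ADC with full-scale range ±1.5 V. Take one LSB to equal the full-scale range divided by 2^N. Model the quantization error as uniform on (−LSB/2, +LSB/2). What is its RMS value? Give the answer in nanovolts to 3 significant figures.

Full-scale range = 1.5 V − (-1.5 V) = 3 V.
LSB = 3 V / 2^22 = 0.71526 µV.
σ_q = LSB/√12 = 0.71526 µV/3.4641 = 206 nV.

206 nV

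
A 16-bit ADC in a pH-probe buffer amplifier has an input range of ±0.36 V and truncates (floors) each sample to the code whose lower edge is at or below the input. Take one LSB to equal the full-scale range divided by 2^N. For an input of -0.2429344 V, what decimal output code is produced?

The full-scale span is 0.36 − (-0.36) = 0.72 V. LSB = 0.72 V / 2^16 ≈ 10.99 µV.
code = ⌊(V_in − V_min)/LSB⌋ = ⌊(V_in − V_min) × 2^16 / range⌋
     = ⌊(-0.2429344 − (-0.36)) × 65536 / 0.72⌋ = ⌊0.1170656 × 65536/0.72⌋
     = ⌊10655.571⌋ = 10655.

10655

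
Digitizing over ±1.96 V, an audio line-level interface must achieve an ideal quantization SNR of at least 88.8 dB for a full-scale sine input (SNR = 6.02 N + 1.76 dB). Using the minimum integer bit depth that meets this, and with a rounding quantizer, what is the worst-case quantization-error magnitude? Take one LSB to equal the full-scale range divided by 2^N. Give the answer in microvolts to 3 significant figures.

59.8 µV

Full-scale range = 1.96 V − (-1.96 V) = 3.92 V.
6.02 N + 1.76 ≥ 88.8 gives N ≥ 14.458, so the minimum integer is 15.
Step size = 3.92/32768 V = 119.63 µV.
|e|_max = LSB/2 = 59.8 µV.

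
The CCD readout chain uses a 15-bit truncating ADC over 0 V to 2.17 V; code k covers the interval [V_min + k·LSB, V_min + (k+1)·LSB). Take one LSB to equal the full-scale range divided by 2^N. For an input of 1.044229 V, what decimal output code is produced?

Range is 2.17 V. LSB = 2.17 V / 2^15 ≈ 66.22 µV.
code = ⌊(V_in − V_min)/LSB⌋ = ⌊(V_in − V_min) × 2^15 / range⌋
     = ⌊(1.044229 − (0)) × 32768 / 2.17⌋ = ⌊1.044229 × 32768/2.17⌋
     = ⌊15768.339⌋ = 15768.

15768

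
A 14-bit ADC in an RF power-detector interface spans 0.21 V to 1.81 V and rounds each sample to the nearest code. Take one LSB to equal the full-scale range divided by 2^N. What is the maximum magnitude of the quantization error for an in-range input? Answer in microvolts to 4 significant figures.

48.83 µV

The full-scale span is 1.81 − (0.21) = 1.6 V.
One LSB is 1.6 V / 16384 = 97.6563 µV.
A rounding quantizer has |error| ≤ LSB/2 = 48.83 µV.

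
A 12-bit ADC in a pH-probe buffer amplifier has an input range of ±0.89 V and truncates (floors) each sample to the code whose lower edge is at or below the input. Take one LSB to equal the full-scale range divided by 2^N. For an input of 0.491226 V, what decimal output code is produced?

Range = 0.89 − (-0.89) = 1.78 V. LSB = 1.78 V / 2^12 ≈ 434.6 µV.
(V_in − V_min) × 2^12/range = (0.491226 − (-0.89)) × 4096/1.78 = 3178.372.
Floor → code = 3178.

3178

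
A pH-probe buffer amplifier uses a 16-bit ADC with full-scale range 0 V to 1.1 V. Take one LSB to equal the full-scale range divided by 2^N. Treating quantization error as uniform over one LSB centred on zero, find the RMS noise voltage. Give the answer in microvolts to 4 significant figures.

Range is 1.1 V.
One LSB is 1.1 V / 65536 = 16.7847 µV.
RMS of a uniform error over width LSB is LSB/√12 = 4.845 µV.

4.845 µV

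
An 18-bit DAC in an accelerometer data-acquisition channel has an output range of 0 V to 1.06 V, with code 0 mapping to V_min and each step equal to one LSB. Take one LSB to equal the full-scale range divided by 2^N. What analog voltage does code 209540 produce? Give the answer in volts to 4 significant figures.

0.8473 V

Span = 1.06 V. LSB = 1.06 V / 2^18.
Output = V_min + (209540/262144) × range = 0 + 0.799332 × 1.06 V
      = 0 + 0.847292 = 0.847292 V.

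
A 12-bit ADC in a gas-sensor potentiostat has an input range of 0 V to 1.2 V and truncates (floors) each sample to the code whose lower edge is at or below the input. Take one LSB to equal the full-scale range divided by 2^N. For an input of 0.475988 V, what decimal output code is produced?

1624

Span = 1.2 V. LSB = 1.2 V / 2^12 ≈ 293.0 µV.
V_in − V_min = 0.475988 − (0) = 0.475988 V.
Divide by LSB: 0.475988 × 4096/1.2 = 1624.7057.
Truncating gives code 1624.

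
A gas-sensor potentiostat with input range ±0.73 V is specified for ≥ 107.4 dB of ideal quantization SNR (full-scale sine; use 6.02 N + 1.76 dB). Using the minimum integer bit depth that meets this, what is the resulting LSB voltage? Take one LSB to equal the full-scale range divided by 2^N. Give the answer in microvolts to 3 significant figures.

5.57 µV

Full-scale range = 0.73 V − (-0.73 V) = 1.46 V.
N ≥ (107.4 − 1.76)/6.02 = 17.548 → N_min = 18.
One LSB is 1.46 V / 262144 = 5.57 µV.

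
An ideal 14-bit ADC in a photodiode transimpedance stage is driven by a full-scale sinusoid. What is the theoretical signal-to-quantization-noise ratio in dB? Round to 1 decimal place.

86.0 dB

SNR = 6.02·14 + 1.76 = 86.04 dB.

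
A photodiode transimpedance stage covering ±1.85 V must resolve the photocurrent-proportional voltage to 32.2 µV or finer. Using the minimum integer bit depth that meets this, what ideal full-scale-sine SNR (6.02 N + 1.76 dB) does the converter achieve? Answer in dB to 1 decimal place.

Span: 1.85 V − (-1.85 V) = 3.7 V.
3.7 V / 32.2 µV = 114900. Since 2^16 = 65536 and 2^17 = 131072, N = 17.
Ideal SNR at N = 17: 6.02·17 + 1.76 = 104.1 dB.

104.1 dB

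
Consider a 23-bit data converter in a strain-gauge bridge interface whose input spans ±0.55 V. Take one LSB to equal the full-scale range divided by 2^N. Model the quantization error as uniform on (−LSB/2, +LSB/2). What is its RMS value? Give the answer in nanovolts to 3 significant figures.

Full-scale range = 0.55 V − (-0.55 V) = 1.1 V.
LSB = 1.1 V ÷ 2^23 = 1.1/8388608 V = 131.13 nV.
V_rms = LSB/√12 = 131.13 nV / √12 = 37.9 nV.

37.9 nV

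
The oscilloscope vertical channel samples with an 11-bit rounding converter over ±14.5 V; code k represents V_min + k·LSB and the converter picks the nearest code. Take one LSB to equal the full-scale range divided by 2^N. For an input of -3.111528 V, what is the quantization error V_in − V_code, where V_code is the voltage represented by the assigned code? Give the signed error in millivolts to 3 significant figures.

+3.71 mV

Range = 14.5 − (-14.5) = 29 V. LSB = 29 V / 2^11 ≈ 14.16 mV.
(V_in − V_min)/LSB = (-3.111528 − (-14.5)) × 2048/29 = 804.2617 → nearest code k = 804.
V_code = V_min + k × range/2^11 = -14.5 + 804 × 29/2048 = -3.115234375 V.
Error = V_in − V_code = -3.111528 − (-3.115234375) = +3.71 mV.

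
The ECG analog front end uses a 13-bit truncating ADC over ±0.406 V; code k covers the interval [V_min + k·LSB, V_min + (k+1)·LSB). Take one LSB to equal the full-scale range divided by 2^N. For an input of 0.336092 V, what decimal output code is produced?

7486

Range = 0.406 − (-0.406) = 0.812 V. LSB = 0.812 V / 2^13 ≈ 99.12 µV.
V_in − V_min = 0.336092 − (-0.406) = 0.742092 V.
Divide by LSB: 0.742092 × 8192/0.812 = 7486.7213.
Truncating gives code 7486.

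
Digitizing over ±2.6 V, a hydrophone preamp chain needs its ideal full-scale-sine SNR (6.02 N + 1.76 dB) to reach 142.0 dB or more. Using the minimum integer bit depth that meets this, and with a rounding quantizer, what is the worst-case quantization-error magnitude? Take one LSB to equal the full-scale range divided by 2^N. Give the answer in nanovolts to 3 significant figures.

The full-scale span is 2.6 − (-2.6) = 5.2 V.
Solving 6.02 N ≥ 142.0 − 1.76: N ≥ 23.296. Round up → N = 24.
Step size = 5.2/16777216 V = 309.94 nV.
|e|_max = LSB/2 = 155 nV.

155 nV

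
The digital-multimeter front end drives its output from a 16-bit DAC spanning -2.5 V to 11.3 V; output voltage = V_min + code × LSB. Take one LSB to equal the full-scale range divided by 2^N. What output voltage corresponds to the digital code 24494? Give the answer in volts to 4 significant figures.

2.658 V

The full-scale span is 11.3 − (-2.5) = 13.8 V. LSB = 13.8 V / 2^16.
V_out = -2.5 + 24494 × (13.8/65536) V
      = -2.5 + 5.15773 = 2.65773 V.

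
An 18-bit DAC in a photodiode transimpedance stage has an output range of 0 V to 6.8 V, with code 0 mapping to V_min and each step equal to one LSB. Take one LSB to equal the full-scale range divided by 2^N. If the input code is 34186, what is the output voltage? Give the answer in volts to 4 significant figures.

0.8868 V

V_FS = 6.8 V. LSB = 6.8 V / 2^18.
Output = V_min + (34186/262144) × range = 0 + 0.130409 × 6.8 V
      = 0 V + 0.886783 V = 0.886783 V.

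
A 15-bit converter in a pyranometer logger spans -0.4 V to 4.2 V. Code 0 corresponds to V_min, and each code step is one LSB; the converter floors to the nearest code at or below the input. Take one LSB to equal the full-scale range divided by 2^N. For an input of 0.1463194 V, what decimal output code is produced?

3891

The full-scale span is 4.2 − (-0.4) = 4.6 V. LSB = 4.6 V / 2^15 ≈ 140.4 µV.
(V_in − V_min) × 2^15/range = (0.1463194 − (-0.4)) × 32768/4.6 = 3891.694.
Floor → code = 3891.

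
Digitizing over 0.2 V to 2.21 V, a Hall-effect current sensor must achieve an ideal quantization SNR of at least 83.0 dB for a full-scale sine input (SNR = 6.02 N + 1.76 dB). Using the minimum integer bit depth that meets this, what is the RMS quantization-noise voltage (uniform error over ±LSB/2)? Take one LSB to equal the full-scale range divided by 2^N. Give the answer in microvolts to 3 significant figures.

35.4 µV

Span: 2.21 V − (0.2 V) = 2.01 V.
Solving 6.02 N ≥ 83.0 − 1.76: N ≥ 13.495. Round up → N = 14.
LSB = 2.01 V ÷ 2^14 = 2.01/16384 V = 122.68 µV.
RMS noise = LSB/√12 = 35.4 µV.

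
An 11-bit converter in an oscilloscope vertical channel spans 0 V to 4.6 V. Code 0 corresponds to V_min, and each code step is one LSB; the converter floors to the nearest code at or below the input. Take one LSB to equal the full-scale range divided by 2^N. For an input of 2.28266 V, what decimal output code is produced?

1016

Full-scale range = 4.6 V. LSB = 4.6 V / 2^11 ≈ 2.246 mV.
(V_in − V_min) × 2^11/range = (2.28266 − (0)) × 2048/4.6 = 1016.280.
Floor → code = 1016.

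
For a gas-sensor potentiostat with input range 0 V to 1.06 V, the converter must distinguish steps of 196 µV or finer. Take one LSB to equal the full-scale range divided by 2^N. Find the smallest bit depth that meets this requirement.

Range is 1.06 V.
Required number of levels: 1.06/196 µV = 5408.2; smallest N with 2^N ≥ that is 13.

13 bits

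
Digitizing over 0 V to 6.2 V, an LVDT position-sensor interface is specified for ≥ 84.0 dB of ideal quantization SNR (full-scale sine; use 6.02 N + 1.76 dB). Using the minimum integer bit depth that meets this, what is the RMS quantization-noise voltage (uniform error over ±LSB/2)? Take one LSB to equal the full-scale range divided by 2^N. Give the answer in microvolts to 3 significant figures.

109 µV

Span = 6.2 V.
N ≥ (84.0 − 1.76)/6.02 = 13.661 → N_min = 14.
LSB = 6.2 V / 2^14 = 378.42 µV.
V_rms = LSB/√12 = 109 µV.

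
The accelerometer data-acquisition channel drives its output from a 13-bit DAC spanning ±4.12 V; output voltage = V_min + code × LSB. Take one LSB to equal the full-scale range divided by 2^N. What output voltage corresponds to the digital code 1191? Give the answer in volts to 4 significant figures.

-2.922 V

The full-scale span is 4.12 − (-4.12) = 8.24 V. LSB = 8.24 V / 2^13.
V_out = V_min + code × LSB = -4.12 V + 1191 × 8.24 V / 8192
      = -4.12 + 1.19798 = -2.92202 V.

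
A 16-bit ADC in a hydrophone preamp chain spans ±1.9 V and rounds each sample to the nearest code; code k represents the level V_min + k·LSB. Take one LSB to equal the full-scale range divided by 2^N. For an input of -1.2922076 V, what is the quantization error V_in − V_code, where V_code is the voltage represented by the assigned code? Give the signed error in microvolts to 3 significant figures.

+10.4 µV

Span: 1.9 V − (-1.9 V) = 3.8 V. LSB = 3.8 V / 2^16 ≈ 57.98 µV.
(V_in − V_min)/LSB = (-1.2922076 − (-1.9)) × 65536/3.8 = 10482.1797 → nearest code k = 10482.
Reconstructed level: -1.9 + 10482 × 3.8/65536 V = -1.2922180176 V.
Error = V_in − V_code = -1.2922076 − (-1.2922180176) = +10.4 µV.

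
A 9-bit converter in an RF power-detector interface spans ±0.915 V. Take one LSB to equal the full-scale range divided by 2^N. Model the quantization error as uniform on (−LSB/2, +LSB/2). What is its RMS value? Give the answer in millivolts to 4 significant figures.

Span: 0.915 V − (-0.915 V) = 1.83 V.
Step size = 1.83/512 V = 3.57422 mV.
σ_q = LSB/√12 = 3.57422 mV/3.4641 = 1.032 mV.

1.032 mV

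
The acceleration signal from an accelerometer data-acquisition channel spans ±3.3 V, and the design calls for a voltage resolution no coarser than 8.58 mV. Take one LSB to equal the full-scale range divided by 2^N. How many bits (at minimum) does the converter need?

10 bits

Range = 3.3 − (-3.3) = 6.6 V.
Required number of levels: 6.6/8.58 mV = 769.23; smallest N with 2^N ≥ that is 10.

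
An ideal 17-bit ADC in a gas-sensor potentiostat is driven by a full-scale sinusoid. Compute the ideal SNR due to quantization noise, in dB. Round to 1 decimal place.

104.1 dB

6.02(17) + 1.76 = 102.34 + 1.76 = 104.10 dB.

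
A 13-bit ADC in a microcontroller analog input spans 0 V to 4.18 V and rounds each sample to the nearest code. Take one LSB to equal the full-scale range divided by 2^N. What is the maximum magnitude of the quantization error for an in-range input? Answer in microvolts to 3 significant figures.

255 µV

Span = 4.18 V.
One LSB is 4.18 V / 8192 = 0.51025 mV.
Worst-case error for round-to-nearest is half an LSB: 255 µV.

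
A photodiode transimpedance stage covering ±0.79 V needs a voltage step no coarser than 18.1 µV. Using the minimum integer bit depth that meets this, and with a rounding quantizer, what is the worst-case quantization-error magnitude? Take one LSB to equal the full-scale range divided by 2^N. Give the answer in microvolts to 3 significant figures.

The full-scale span is 0.79 − (-0.79) = 1.58 V.
Levels needed ≥ 1.58/18.1 µV = 87290. 2^17 = 131072 suffices, so N_min = 17.
LSB = 1.58 V ÷ 2^17 = 1.58/131072 V = 12.054 µV.
Half an LSB is 6.03 µV.

6.03 µV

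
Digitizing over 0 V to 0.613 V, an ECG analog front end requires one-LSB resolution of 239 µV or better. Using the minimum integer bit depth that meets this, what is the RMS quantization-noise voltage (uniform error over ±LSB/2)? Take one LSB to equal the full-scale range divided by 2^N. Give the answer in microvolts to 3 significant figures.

43.2 µV

Span = 0.613 V.
Levels needed ≥ 0.613/239 µV = 2565. 2^12 = 4096 suffices, so N_min = 12.
One LSB is 0.613 V / 4096 = 149.66 µV.
σ_q = LSB/√12 = 149.66 µV/3.4641 = 43.2 µV.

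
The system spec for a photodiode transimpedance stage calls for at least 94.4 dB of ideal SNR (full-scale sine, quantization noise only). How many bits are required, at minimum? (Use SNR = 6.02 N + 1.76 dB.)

16 bits

N ≥ (94.4 − 1.76)/6.02 = 15.389 → N_min = 16.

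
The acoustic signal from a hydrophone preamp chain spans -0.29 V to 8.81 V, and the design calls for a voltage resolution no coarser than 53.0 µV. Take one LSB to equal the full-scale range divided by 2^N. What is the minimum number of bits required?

18 bits

Range = 8.81 − (-0.29) = 9.1 V.
9.1 V / 53.0 µV = 171700. Since 2^17 = 131072 and 2^18 = 262144, N = 18.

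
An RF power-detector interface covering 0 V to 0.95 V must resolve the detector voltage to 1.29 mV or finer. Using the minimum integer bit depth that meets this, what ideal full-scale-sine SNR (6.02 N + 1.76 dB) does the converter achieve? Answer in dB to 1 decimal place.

62.0 dB

V_FS = 0.95 V.
Need 2^N ≥ 0.95 V / 1.29 mV = 736.4 → N_min = 10.
6.02(10) + 1.76 = 61.96 dB.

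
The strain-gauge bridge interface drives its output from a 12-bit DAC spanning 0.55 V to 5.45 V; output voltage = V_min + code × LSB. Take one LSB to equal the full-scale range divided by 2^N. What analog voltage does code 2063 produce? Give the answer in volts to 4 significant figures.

Span: 5.45 V − (0.55 V) = 4.9 V. LSB = 4.9 V / 2^12.
Output = V_min + (2063/4096) × range = 0.55 + 0.503662 × 4.9 V
      = 0.55 + 2.46794 = 3.01794 V.

3.018 V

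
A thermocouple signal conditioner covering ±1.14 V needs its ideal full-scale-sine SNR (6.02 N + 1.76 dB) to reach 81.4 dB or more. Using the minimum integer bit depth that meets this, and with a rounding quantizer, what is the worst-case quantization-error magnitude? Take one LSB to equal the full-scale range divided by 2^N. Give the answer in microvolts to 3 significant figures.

Span: 1.14 V − (-1.14 V) = 2.28 V.
6.02 N + 1.76 ≥ 81.4 gives N ≥ 13.229, so the minimum integer is 14.
LSB = 2.28 V ÷ 2^14 = 2.28/16384 V = 139.16 µV.
|e|_max = LSB/2 = 69.6 µV.

69.6 µV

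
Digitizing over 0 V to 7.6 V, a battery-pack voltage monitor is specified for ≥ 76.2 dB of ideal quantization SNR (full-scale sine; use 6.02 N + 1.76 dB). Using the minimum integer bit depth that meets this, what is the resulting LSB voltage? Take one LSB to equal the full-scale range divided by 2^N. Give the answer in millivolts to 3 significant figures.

V_FS = 7.6 V.
Solving 6.02 N ≥ 76.2 − 1.76: N ≥ 12.365. Round up → N = 13.
LSB = 7.6 V ÷ 2^13 = 7.6/8192 V = 0.928 mV.

0.928 mV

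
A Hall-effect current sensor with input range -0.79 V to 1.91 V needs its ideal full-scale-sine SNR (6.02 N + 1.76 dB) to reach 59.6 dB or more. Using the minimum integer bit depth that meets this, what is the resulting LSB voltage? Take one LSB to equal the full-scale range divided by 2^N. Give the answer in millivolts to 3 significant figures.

The full-scale span is 1.91 − (-0.79) = 2.7 V.
Required N = ⌈(59.6 − 1.76)/6.02⌉ = ⌈9.608⌉ = 10.
One LSB is 2.7 V / 1024 = 2.64 mV.

2.64 mV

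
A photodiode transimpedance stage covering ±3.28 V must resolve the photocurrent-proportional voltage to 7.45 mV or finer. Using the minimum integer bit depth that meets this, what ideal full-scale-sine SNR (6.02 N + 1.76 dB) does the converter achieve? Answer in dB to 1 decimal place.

Full-scale range = 3.28 V − (-3.28 V) = 6.56 V.
Need 2^N ≥ 6.56 V / 7.45 mV = 880.5 → N_min = 10.
Ideal SNR at N = 10: 6.02·10 + 1.76 = 62.0 dB.

62.0 dB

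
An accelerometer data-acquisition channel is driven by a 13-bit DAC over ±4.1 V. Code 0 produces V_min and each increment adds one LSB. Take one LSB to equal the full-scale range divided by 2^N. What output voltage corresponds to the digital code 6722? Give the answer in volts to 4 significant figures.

2.629 V

Range = 4.1 − (-4.1) = 8.2 V. LSB = 8.2 V / 2^13.
V_out = V_min + code × LSB = -4.1 V + 6722 × 8.2 V / 8192
      = -4.1 V + 6.72856 V = 2.62856 V.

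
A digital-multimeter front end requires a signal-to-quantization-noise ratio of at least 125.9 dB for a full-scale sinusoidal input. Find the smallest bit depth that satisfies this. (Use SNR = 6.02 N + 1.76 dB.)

21 bits

Solving 6.02 N ≥ 125.9 − 1.76: N ≥ 20.621. Round up → N = 21.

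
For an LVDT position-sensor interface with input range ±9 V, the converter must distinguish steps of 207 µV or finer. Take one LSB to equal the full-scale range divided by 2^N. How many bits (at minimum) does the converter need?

Full-scale range = 9 V − (-9 V) = 18 V.
Required number of levels: 18/207 µV = 86957; smallest N with 2^N ≥ that is 17.

17 bits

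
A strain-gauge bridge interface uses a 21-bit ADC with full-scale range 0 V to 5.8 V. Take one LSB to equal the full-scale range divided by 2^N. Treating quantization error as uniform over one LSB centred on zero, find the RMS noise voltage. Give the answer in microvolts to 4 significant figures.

Span = 5.8 V.
LSB = 5.8 V ÷ 2^21 = 5.8/2097152 V = 2.76566 µV.
For a uniform distribution on [−LSB/2, +LSB/2], V_rms = LSB/√12 = 2.76566 µV/3.4641 = 0.7984 µV.

0.7984 µV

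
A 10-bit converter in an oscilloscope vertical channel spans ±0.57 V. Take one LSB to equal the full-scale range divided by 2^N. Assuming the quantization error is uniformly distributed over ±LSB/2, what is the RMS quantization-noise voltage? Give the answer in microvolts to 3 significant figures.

Full-scale range = 0.57 V − (-0.57 V) = 1.14 V.
Step size = 1.14/1024 V = 1.1133 mV.
RMS of a uniform error over width LSB is LSB/√12 = 321 µV.

321 µV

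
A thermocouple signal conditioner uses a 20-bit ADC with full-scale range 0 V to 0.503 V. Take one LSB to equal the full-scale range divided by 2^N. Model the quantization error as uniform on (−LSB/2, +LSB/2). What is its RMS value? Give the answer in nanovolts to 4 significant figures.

138.5 nV

Full-scale range = 0.503 V.
One LSB is 0.503 V / 1048576 = 479.698 nV.
σ_q = LSB/√12 = 479.698 nV/3.4641 = 138.5 nV.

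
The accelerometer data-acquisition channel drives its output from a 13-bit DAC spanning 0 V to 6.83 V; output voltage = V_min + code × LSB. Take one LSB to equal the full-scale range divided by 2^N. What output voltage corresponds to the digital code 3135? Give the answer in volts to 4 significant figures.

2.614 V

Full-scale range = 6.83 V. LSB = 6.83 V / 2^13.
V_out = V_min + code × LSB = 0 V + 3135 × 6.83 V / 8192
      = 0 V + 2.61378 V = 2.61378 V.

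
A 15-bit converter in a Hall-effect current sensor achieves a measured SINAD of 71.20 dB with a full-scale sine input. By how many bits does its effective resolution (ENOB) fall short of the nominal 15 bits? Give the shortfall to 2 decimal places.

3.47 bits

N_eff = (71.20 − 1.76)/6.02 = 11.5349 bits.
15 − 11.5349 = 3.47 bits below nominal.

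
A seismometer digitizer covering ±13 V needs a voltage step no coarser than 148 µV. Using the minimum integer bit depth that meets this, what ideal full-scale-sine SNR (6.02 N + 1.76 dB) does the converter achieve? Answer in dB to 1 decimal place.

Range = 13 − (-13) = 26 V.
Need 2^N ≥ 26 V / 148 µV = 175700 → N_min = 18.
Ideal SNR at N = 18: 6.02·18 + 1.76 = 110.1 dB.

110.1 dB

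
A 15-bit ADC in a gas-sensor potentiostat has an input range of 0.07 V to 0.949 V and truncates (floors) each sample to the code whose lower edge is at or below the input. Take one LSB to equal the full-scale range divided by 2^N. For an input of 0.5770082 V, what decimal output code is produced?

18900

Range = 0.949 − (0.07) = 0.879 V. LSB = 0.879 V / 2^15 ≈ 26.82 µV.
V_in − V_min = 0.5770082 − (0.07) = 0.5070082 V.
Divide by LSB: 0.5070082 × 32768/0.879 = 18900.6197.
Truncating gives code 18900.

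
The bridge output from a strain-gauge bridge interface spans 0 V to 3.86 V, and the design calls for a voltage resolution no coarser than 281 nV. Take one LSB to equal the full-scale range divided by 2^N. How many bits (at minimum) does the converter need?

24 bits

V_FS = 3.86 V.
3.86 V / 281 nV = 1.374e7. Since 2^23 = 8388608 and 2^24 = 16777216, N = 24.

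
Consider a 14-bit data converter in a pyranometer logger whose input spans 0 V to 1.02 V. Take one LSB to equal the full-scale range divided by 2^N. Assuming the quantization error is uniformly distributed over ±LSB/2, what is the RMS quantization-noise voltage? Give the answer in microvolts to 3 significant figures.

V_FS = 1.02 V.
Step size = 1.02/16384 V = 62.256 µV.
V_rms = LSB/√12 = 62.256 µV / √12 = 18.0 µV.

18.0 µV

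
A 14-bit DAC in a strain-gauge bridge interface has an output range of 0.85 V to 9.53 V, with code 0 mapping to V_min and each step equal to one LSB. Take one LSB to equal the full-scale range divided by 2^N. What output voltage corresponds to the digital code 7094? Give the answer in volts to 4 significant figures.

4.608 V

Range = 9.53 − (0.85) = 8.68 V. LSB = 8.68 V / 2^14.
V_out = 0.85 + 7094 × (8.68/16384) V
      = 0.85 V + 3.75830 V = 4.60830 V.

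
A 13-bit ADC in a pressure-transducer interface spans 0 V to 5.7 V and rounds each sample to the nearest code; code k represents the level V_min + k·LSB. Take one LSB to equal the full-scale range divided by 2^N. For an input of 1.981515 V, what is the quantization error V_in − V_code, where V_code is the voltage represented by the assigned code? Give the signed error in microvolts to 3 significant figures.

Span = 5.7 V. LSB = 5.7 V / 2^13 ≈ 0.6958 mV.
(1.981515 − (0)) / LSB = 1.981515 × 8192/5.7 = 2847.8195. Nearest integer: k = 2848.
V_code = 0 + (2848/8192) × 5.7 = 1.981640625 V.
Error = V_in − V_code = 1.981515 − (1.981640625) = −126 µV.

−126 µV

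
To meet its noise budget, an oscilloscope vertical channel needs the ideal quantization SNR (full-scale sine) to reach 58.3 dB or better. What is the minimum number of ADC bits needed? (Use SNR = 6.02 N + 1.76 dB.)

10 bits

Solving 6.02 N ≥ 58.3 − 1.76: N ≥ 9.392. Round up → N = 10.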